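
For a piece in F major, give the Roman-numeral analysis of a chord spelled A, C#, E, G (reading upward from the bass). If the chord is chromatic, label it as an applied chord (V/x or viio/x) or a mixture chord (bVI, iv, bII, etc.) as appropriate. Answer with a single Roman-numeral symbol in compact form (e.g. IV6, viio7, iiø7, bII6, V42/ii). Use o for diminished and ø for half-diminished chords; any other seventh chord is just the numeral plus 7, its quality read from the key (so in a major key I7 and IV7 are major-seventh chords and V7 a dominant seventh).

Stacked in thirds the chord is A-C#-E-G: a dominant seventh chord on A.
A is not a diatonic chord root with this quality in F major, but it lies a perfect fifth above D (vi), so the chord functions as an applied dominant of vi.

V7/vi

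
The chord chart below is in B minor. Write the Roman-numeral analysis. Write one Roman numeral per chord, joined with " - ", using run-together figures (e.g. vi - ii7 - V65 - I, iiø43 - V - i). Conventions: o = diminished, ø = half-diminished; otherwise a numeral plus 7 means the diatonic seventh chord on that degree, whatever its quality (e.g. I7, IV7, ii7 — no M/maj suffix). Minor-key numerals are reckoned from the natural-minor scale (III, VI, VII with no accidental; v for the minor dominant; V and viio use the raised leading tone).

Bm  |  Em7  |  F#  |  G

i - iv7 - V - VI

Bm: minor triad on B = scale degree 1 → i.
Em7: minor seventh chord on E = scale degree 4 → iv7.
F# has root F#, degree 5 in B minor, so V.
G: root G is the submediant; major triad there is VI.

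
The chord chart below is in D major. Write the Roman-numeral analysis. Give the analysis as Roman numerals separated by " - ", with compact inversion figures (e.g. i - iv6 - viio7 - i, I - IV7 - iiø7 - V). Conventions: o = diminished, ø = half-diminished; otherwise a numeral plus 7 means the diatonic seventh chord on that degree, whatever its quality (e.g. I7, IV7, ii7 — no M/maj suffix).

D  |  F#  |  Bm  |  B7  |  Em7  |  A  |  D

I - V/vi - vi - V7/ii - ii7 - V - I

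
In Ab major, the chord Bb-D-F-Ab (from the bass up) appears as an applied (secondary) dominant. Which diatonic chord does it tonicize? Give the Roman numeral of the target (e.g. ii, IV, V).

V

The chord is a dominant seventh chord on Bb.
A dominant resolves down a perfect fifth: Bb → Eb. In Ab major, Eb is scale degree 5, i.e. V.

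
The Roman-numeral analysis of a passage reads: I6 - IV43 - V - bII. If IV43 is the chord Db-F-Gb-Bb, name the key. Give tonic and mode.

The chord Gbmaj7/Db is a major seventh chord rooted on Gb; its label is IV43.
IV43 on Gb implies Gb is the subdominant; that puts the tonic at Db, and the uppercase numeral fits major mode.

Db major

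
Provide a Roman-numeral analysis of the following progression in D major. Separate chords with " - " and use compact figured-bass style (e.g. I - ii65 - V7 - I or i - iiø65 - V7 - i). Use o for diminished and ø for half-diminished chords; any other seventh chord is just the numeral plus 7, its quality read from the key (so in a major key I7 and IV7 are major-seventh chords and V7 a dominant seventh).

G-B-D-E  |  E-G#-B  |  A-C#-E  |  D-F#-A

ii65 - V/V - V - I

G-B-D-E has root E, degree 2 in D major, so ii65.
E-G#-B: a major triad on E, the applied dominant of V → V/V.
A-C#-E: root A is the dominant; major triad there is V.
D-F#-A: root D is the tonic; major triad there is I.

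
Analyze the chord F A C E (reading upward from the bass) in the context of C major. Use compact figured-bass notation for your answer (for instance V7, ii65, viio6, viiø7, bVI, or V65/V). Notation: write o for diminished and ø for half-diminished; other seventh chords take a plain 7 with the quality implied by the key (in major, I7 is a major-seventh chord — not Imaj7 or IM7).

Stacked in thirds the chord is F-A-C-E: a major seventh chord on F.
F is scale degree 4 in C major, and a major seventh chord on that degree is written IV7.

IV7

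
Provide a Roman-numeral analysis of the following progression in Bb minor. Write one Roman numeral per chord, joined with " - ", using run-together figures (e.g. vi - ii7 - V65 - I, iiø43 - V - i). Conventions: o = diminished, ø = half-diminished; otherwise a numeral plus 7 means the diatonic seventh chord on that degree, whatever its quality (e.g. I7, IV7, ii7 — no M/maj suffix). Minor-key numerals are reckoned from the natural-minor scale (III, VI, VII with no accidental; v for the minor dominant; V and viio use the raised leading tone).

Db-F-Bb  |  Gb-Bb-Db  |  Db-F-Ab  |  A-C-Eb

i6 - VI - III - viio

Db-F-Bb: minor triad on Bb = scale degree 1 → i6.
Gb-Bb-Db has root Gb, degree 6 in Bb minor, so VI.
Db-F-Ab has root Db, degree 3 in Bb minor, so III.
A-C-Eb: root A is the leading tone; diminished triad there is viio.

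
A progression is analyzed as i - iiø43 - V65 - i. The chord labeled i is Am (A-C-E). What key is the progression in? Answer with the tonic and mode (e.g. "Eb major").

A minor

i is given as A-C-E — a minor triad with root A.
If A is scale degree 1 and the mode makes that degree carry a minor triad, the tonic is A and the mode is minor.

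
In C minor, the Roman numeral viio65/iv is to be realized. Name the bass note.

G

The applied chord viio65/iv is rooted on E: E-G-Bb-Db.
The figure 65 means first inversion — the third is in the bass.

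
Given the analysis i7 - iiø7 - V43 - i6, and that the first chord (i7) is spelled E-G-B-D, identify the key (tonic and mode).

E minor

i7 is given as E-G-B-D — a minor seventh chord with root E.
If E is scale degree 1 and the mode makes that degree carry a minor seventh chord, the tonic is E and the mode is minor.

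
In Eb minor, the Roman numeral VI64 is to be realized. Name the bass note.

VI in Eb minor has root Cb; the chord is Cb-Eb-Gb.
The figure 64 means second inversion — the fifth is in the bass.

Gb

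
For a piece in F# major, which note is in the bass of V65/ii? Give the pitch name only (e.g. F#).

F##

The applied chord V65/ii is rooted on D#: D#-F##-A#-C#.
The figure 65 means first inversion — the third is in the bass.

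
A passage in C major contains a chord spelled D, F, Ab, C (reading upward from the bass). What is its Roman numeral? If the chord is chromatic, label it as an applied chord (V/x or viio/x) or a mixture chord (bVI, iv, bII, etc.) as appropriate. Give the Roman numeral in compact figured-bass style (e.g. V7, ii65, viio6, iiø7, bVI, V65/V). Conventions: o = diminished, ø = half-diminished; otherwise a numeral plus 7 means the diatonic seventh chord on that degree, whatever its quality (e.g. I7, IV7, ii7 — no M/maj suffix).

The pitches D-F-Ab-C form a half-diminished seventh chord rooted on D.
D is the second degree of C major. This is the half-diminished supertonic seventh, borrowed from the parallel minor.

iiø7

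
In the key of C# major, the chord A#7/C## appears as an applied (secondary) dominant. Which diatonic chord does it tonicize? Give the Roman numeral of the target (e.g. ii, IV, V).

ii

The chord is a dominant seventh chord on A#.
A dominant resolves down a perfect fifth: A# → D#. In C# major, D# is scale degree 2, i.e. ii.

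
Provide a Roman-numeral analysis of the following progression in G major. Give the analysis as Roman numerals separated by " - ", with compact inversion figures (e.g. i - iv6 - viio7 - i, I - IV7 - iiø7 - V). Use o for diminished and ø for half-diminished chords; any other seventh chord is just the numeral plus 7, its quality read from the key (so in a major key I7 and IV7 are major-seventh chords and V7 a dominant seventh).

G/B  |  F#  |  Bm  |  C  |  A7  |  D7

I6 - V/iii - iii - IV - V7/V - V7

G/B: major triad on G = scale degree 1 → I6.
F# is the secondary dominant of iii (major triad on F#): V/iii.
Bm: root B is the mediant; minor triad there is iii.
C: root C is the subdominant; major triad there is IV.
A7 is the secondary dominant of V (dominant seventh chord on A): V7/V.
D7: root D is the dominant; dominant seventh chord there is V7.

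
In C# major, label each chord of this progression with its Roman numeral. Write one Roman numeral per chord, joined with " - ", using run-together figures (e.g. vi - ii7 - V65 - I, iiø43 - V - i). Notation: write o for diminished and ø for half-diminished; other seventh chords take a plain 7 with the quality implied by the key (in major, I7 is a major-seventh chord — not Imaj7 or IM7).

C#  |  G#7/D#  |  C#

I - V43 - I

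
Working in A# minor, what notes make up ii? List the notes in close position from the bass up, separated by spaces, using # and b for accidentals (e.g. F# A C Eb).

B# D# F##

Scale degree 2 in A# minor is B#; here the chord built on it is altered to a minor triad. ii is the minor supertonic, borrowed from the parallel major (the Dorian ii).
So the chord is B#-D#-F##.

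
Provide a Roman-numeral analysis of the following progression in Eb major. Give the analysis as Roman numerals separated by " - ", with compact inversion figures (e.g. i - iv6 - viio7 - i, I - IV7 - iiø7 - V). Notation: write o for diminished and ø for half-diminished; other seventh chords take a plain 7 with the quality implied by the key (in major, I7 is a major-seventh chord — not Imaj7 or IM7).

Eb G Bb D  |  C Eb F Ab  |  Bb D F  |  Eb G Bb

Eb-G-Bb-D: root Eb is the tonic; major seventh chord there is I7.
C-Eb-F-Ab: root F is the supertonic; minor seventh chord there is ii43.
Bb-D-F has root Bb, degree 5 in Eb major, so V.
Eb-G-Bb has root Eb, degree 1 in Eb major, so I.

I7 - ii43 - V - I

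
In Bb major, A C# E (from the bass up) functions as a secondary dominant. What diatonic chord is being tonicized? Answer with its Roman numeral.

iii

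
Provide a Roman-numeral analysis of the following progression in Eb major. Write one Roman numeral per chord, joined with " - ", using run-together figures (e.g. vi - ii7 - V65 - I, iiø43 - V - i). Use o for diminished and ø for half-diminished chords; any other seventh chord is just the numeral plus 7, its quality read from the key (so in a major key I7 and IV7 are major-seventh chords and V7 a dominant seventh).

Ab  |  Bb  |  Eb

Ab has root Ab, degree 4 in Eb major, so IV.
Bb has root Bb, degree 5 in Eb major, so V.
Eb has root Eb, degree 1 in Eb major, so I.

IV - V - I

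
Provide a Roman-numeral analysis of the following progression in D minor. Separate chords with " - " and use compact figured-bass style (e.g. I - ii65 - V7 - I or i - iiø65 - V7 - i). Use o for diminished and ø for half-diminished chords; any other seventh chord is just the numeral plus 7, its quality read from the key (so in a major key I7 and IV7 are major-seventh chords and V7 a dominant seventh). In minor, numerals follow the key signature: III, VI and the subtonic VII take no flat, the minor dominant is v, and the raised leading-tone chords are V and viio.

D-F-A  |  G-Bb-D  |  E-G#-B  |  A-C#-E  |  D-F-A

D-F-A: root D is the tonic; minor triad there is i.
G-Bb-D: minor triad on G = scale degree 4 → iv.
E-G#-B: chromatic; E is V of V, so V/V.
A-C#-E: root A is the dominant; major triad there is V.
D-F-A: root D is the tonic; minor triad there is i.

i - iv - V/V - V - i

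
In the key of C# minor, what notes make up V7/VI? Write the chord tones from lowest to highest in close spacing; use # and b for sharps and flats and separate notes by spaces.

The slash means an applied dominant: we want the dominant of VI. In C# minor, VI is A major, and its dominant is built on E.
Building a dominant seventh chord on E gives E-G#-B-D.

E G# B D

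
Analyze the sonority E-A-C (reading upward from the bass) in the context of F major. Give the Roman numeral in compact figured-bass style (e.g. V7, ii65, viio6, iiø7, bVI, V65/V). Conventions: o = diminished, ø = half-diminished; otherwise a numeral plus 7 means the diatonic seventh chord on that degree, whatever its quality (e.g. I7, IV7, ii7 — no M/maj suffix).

iii64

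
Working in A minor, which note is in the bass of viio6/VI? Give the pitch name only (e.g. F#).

The applied chord viio6/VI is rooted on E: E-G-Bb.
The figure 6 means first inversion — the third is in the bass.

G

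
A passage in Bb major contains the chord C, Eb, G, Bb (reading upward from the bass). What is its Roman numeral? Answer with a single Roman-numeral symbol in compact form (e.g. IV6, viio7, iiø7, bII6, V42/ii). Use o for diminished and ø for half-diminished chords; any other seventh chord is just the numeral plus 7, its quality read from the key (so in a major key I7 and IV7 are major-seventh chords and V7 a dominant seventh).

Stacked in thirds the chord is C-Eb-G-Bb: a minor seventh chord on C.
In Bb major, C is the supertonic; the diatonic minor seventh chord there is ii7.

ii7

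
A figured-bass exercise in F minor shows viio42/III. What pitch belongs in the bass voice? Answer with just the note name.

Fb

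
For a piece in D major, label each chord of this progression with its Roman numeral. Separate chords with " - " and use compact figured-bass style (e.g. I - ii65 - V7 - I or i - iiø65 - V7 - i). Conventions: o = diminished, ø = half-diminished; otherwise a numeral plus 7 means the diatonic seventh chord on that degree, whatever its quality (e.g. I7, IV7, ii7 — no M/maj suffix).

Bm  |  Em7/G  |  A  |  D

Bm: root B is the submediant; minor triad there is vi.
Em7/G: root E is the supertonic; minor seventh chord there is ii65.
A has root A, degree 5 in D major, so V.
D: root D is the tonic; major triad there is I.

vi - ii65 - V - I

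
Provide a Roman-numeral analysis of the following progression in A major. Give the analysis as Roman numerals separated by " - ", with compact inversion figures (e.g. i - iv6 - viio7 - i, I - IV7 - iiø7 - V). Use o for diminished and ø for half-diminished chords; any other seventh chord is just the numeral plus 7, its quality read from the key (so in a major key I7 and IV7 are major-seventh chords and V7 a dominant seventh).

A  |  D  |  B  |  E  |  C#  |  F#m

I - IV - V/V - V - V/vi - vi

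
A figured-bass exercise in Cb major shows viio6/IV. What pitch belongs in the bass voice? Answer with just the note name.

The applied chord viio6/IV is rooted on Eb: Eb-Gb-Bbb.
The figure 6 means first inversion — the third is in the bass.

Gb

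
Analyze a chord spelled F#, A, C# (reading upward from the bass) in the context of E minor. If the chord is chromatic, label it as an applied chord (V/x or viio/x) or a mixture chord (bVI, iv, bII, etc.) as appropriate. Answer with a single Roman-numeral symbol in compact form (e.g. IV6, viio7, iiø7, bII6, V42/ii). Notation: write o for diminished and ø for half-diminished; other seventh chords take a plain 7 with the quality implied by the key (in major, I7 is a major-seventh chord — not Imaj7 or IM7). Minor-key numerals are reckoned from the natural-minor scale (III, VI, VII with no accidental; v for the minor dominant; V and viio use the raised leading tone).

ii

Stacked in thirds the chord is F#-A-C#: a minor triad on F#.
F# is the second degree of E minor. This is the minor supertonic, borrowed from the parallel major (the Dorian ii).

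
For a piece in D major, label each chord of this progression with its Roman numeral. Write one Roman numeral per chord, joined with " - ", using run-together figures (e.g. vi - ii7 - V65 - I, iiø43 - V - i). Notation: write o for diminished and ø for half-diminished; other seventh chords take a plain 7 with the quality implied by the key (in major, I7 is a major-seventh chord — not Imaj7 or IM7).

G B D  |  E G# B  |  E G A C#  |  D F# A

IV - V/V - V43 - I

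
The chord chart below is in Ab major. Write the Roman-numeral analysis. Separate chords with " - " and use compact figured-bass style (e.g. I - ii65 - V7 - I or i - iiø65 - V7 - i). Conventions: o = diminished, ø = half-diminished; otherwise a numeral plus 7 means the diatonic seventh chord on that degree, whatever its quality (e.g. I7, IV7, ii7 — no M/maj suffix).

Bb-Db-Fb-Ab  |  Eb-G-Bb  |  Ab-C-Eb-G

iiø7 - V - I7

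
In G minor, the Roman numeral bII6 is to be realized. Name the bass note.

C

bII in G minor has root Ab; the chord is Ab-C-Eb.
The figure 6 means first inversion — the third is in the bass.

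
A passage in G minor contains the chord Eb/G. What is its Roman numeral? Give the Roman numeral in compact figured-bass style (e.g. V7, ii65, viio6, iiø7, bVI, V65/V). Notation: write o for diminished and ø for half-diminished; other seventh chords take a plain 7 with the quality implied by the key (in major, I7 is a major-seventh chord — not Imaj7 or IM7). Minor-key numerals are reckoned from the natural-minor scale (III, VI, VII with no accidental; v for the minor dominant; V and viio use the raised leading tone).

Stacked in thirds the chord is Eb-G-Bb: a major triad on Eb.
In G minor, Eb is the submediant; the diatonic major triad there is VI.
With G in the bass the chord is in first inversion, so the figured bass is 6.

VI6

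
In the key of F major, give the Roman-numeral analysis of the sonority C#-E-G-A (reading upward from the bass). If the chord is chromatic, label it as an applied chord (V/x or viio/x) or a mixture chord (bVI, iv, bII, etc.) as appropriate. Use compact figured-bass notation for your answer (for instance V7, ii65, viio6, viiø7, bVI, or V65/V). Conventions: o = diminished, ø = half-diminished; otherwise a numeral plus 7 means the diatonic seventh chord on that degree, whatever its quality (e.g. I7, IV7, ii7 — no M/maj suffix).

Stacked in thirds the chord is A-C#-E-G: a dominant seventh chord on A.
A is not a diatonic chord root with this quality in F major, but it lies a perfect fifth above D (vi), so the chord functions as an applied dominant of vi.
With C# in the bass the chord is in first inversion, so the figured bass is 65.

V65/vi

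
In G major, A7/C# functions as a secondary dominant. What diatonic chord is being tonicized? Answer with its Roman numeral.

The chord is a dominant seventh chord on A.
A dominant resolves down a perfect fifth: A → D. In G major, D is scale degree 5, i.e. V.

V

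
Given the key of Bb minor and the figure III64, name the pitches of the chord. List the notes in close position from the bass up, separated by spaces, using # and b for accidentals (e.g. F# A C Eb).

Ab Db F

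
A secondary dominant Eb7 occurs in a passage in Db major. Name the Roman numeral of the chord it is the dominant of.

V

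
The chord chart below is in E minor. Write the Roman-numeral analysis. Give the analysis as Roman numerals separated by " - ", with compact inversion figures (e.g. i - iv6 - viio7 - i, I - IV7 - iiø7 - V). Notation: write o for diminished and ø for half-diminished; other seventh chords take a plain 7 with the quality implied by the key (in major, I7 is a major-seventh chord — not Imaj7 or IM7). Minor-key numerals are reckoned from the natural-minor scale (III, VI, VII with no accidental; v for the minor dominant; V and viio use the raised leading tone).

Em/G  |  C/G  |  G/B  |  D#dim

i6 - VI64 - III6 - viio

Em/G has root E, degree 1 in E minor, so i6.
C/G: root C is the submediant; major triad there is VI64.
G/B: major triad on G = scale degree 3 → III6.
D#dim: root D# is the leading tone; diminished triad there is viio.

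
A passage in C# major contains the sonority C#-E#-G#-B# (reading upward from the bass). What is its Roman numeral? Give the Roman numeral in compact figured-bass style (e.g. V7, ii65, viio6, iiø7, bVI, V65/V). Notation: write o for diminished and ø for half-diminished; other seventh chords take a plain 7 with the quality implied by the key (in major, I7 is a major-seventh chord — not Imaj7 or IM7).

The pitches C#-E#-G#-B# form a major seventh chord rooted on C#.
In C# major, C# is the tonic; the diatonic major seventh chord there is I7.

I7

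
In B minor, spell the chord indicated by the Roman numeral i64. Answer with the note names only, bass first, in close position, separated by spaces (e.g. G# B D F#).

The numeral's case and figure indicate a minor triad. In B minor its root, scale degree 1, is B.
Stacking thirds from B gives B-D-F#.
With the 64 figure the chord is in second inversion; from the bass F# upward in close position it reads F#-B-D.

F# B D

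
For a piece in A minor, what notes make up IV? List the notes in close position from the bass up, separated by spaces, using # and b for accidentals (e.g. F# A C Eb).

IV is the major subdominant, borrowed from the parallel major. In A minor that root is D.
So the chord is D-F#-A.

D F# A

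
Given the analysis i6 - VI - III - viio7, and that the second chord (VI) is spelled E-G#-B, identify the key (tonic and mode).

G# minor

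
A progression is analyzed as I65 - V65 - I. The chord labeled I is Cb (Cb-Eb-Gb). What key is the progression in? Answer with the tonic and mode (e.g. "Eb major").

Cb major

The chord Cb is a major triad rooted on Cb; its label is I.
If Cb is scale degree 1 and the mode makes that degree carry a major triad, the tonic is Cb and the mode is major.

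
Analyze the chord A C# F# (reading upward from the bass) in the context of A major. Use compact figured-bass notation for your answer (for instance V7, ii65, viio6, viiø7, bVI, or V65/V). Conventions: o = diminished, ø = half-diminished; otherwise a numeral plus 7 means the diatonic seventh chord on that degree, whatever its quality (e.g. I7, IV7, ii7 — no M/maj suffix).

The pitches F#-A-C# form a minor triad rooted on F#.
In A major, F# is the submediant; the diatonic minor triad there is vi.
With A in the bass the chord is in first inversion, so the figured bass is 6.

vi6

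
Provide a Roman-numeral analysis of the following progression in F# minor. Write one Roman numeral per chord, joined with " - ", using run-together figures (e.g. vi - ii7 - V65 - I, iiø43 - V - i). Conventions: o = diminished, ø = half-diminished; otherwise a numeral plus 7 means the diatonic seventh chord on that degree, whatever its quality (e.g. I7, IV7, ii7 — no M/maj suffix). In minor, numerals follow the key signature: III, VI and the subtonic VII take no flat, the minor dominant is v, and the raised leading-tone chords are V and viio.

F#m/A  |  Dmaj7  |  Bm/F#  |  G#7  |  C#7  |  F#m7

F#m/A has root F#, degree 1 in F# minor, so i6.
Dmaj7 has root D, degree 6 in F# minor, so VI7.
Bm/F#: minor triad on B = scale degree 4 → iv64.
G#7: a dominant seventh chord on G#, the applied dominant of V → V7/V.
C#7: dominant seventh chord on C# = scale degree 5 → V7.
F#m7: root F# is the tonic; minor seventh chord there is i7.

i6 - VI7 - iv64 - V7/V - V7 - i7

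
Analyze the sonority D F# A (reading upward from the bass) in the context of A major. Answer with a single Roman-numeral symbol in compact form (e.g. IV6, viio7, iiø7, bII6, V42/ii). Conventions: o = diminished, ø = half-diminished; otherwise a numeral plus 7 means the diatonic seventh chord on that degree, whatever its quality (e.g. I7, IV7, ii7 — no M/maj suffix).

The pitches D-F#-A form a major triad rooted on D.
In A major, D is the subdominant; the diatonic major triad there is IV.

IV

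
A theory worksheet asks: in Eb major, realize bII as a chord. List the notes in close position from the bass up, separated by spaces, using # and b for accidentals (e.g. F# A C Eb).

Fb Ab Cb

Scale degree 2 in Eb major is F; lowering it a half step gives Fb. bII is the Neapolitan chord — a major triad on the lowered second degree.
So the chord is Fb-Ab-Cb, a major triad.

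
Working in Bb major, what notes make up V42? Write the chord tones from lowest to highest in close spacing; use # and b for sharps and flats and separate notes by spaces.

Eb F A C

In Bb major, the fifth degree is F, and the diatonic chord built there is a dominant seventh chord.
Stacking thirds from F gives F-A-C-Eb.
The figured bass 42 indicates third inversion, placing the seventh (Eb) in the bass: Eb-F-A-C.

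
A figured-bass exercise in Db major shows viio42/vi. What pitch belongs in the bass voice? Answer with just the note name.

The applied chord viio42/vi is rooted on A: A-C-Eb-Gb.
The figure 42 means third inversion — the seventh is in the bass.

Gb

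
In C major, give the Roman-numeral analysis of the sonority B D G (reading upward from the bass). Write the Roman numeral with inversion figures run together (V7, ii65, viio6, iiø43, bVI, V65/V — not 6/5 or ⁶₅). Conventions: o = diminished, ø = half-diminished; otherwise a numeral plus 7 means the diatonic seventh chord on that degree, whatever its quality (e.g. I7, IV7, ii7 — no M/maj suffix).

V6

The pitches G-B-D form a major triad rooted on G.
G is scale degree 5 in C major, and a major triad on that degree is written V.
With B in the bass the chord is in first inversion, so the figured bass is 6.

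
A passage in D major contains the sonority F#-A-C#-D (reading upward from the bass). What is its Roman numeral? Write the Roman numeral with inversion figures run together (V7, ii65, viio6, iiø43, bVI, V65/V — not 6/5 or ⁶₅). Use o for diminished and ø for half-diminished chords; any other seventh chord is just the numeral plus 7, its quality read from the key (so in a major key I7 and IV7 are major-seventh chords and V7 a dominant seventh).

I65

The pitches D-F#-A-C# form a major seventh chord rooted on D.
In D major, D is the tonic; the diatonic major seventh chord there is I7.
With F# in the bass the chord is in first inversion, so the figured bass is 65.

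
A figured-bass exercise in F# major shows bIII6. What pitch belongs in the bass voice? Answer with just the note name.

C#

bIII in F# major has root A; the chord is A-C#-E.
The figure 6 means first inversion — the third is in the bass.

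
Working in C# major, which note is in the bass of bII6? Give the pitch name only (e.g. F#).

bII in C# major has root D; the chord is D-F#-A.
The figure 6 means first inversion — the third is in the bass.

F#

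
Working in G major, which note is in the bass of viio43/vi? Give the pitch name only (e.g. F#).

The applied chord viio43/vi is rooted on D#: D#-F#-A-C.
The figure 43 means second inversion — the fifth is in the bass.

A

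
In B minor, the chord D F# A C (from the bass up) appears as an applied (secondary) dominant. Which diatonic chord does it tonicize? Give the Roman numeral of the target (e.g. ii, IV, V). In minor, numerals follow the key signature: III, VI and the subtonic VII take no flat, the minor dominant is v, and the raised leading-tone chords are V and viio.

The chord is a dominant seventh chord on D.
A dominant resolves down a perfect fifth: D → G. In B minor, G is scale degree 6, i.e. VI.

VI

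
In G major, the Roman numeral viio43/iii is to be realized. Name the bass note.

E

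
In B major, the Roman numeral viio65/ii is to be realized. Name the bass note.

The applied chord viio65/ii is rooted on B#: B#-D#-F#-A.
The figure 65 means first inversion — the third is in the bass.

D#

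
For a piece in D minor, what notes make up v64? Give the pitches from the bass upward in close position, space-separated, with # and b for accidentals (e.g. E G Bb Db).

The numeral's case and figure indicate a minor triad. In D minor its root, scale degree 5, is A.
That chord is spelled A-C-E.
With the 64 figure the chord is in second inversion; from the bass E upward in close position it reads E-A-C.

E A C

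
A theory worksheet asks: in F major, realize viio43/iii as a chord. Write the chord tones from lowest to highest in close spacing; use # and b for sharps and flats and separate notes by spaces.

D F G# B

viio43/iii is a secondary leading-tone chord. The target iii is A in F major; the applied chord is rooted a semitone below, on G#.
Building a fully diminished seventh chord on G# gives G#-B-D-F.
With the 43 figure the chord is in second inversion; from the bass D upward in close position it reads D-F-G#-B.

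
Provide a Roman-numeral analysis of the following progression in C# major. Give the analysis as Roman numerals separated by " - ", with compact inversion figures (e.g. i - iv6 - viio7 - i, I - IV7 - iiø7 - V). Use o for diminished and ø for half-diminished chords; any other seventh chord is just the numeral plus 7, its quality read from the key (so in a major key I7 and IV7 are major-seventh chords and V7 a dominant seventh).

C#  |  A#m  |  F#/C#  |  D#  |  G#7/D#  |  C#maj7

I - vi - IV64 - V/V - V43 - I7

C# has root C#, degree 1 in C# major, so I.
A#m: minor triad on A# = scale degree 6 → vi.
F#/C#: root F# is the subdominant; major triad there is IV64.
D# is the secondary dominant of V (major triad on D#): V/V.
G#7/D#: dominant seventh chord on G# = scale degree 5 → V43.
C#maj7 has root C#, degree 1 in C# major, so I7.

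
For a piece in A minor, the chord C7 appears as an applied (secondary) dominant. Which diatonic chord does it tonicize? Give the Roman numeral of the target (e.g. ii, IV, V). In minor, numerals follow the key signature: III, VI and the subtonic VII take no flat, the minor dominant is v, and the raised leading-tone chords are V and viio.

VI

The chord is a dominant seventh chord on C.
A dominant resolves down a perfect fifth: C → F. In A minor, F is scale degree 6, i.e. VI.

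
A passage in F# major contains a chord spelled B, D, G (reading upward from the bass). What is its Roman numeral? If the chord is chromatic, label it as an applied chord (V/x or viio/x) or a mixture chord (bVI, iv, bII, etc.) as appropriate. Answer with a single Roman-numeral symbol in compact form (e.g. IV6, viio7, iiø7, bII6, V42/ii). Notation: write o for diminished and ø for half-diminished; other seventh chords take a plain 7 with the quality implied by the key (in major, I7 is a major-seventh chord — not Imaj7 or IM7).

bII6

Stacked in thirds the chord is G-B-D: a major triad on G.
G is the lowered second degree of F# major (diatonic 2 would be G#). This is the Neapolitan sixth — a major triad on the lowered second degree, here in its customary first inversion.
With B in the bass the chord is in first inversion, so the figured bass is 6.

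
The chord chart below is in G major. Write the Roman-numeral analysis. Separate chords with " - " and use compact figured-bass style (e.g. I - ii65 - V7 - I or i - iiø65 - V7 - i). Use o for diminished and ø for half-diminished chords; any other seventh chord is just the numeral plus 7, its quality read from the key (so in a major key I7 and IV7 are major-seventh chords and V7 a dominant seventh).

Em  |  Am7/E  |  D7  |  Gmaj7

vi - ii43 - V7 - I7

Em: minor triad on E = scale degree 6 → vi.
Am7/E: minor seventh chord on A = scale degree 2 → ii43.
D7: dominant seventh chord on D = scale degree 5 → V7.
Gmaj7 has root G, degree 1 in G major, so I7.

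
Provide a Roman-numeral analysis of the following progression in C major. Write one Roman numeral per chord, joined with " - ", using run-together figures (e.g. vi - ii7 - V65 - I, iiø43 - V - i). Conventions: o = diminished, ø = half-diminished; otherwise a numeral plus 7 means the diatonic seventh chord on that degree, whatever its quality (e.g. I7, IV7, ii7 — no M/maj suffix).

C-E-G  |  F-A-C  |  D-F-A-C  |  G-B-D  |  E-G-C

I - IV - ii7 - V - I6

C-E-G has root C, degree 1 in C major, so I.
F-A-C has root F, degree 4 in C major, so IV.
D-F-A-C: root D is the supertonic; minor seventh chord there is ii7.
G-B-D has root G, degree 5 in C major, so V.
E-G-C has root C, degree 1 in C major, so I6.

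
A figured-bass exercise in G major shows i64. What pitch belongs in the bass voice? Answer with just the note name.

i in G major has root G; the chord is G-Bb-D.
The figure 64 means second inversion — the fifth is in the bass.

D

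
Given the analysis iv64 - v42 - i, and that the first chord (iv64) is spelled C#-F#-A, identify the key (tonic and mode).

C# minor

iv64 is given as C#-F#-A — a minor triad with root F#.
If F# is scale degree 4 and the mode makes that degree carry a minor triad, the tonic is C# and the mode is minor.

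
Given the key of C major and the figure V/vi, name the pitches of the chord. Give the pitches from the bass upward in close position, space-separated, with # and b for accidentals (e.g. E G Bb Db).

The slash means an applied dominant: we want the dominant of vi. In C major, vi is A minor, and its dominant is built on E.
Building a major triad on E gives E-G#-B.

E G# B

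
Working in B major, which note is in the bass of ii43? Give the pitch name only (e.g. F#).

G#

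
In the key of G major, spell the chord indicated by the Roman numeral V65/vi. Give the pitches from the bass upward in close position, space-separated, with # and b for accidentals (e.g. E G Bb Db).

D# F# A B

V65/vi is a secondary dominant — the dominant seventh of vi. vi in G major is E, so the applied chord's root is B, a perfect fifth above.
Building a dominant seventh chord on B gives B-D#-F#-A.
With the 65 figure the chord is in first inversion; from the bass D# upward in close position it reads D#-F#-A-B.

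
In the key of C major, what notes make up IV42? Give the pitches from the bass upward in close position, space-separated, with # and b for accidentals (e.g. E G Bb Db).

E F A C

The numeral's case and figure indicate a major seventh chord. In C major its root, the fourth degree, is F.
That chord is spelled F-A-C-E.
With the 42 figure the chord is in third inversion; from the bass E upward in close position it reads E-F-A-C.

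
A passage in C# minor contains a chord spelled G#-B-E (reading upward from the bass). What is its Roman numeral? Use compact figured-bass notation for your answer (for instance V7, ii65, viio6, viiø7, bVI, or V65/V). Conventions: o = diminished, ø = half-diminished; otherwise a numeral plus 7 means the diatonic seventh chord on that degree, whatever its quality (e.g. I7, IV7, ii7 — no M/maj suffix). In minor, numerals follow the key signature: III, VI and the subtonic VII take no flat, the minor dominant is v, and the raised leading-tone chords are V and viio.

The pitches E-G#-B form a major triad rooted on E.
E is scale degree 3 in C# minor, and a major triad on that degree is written III.
With G# in the bass the chord is in first inversion, so the figured bass is 6.

III6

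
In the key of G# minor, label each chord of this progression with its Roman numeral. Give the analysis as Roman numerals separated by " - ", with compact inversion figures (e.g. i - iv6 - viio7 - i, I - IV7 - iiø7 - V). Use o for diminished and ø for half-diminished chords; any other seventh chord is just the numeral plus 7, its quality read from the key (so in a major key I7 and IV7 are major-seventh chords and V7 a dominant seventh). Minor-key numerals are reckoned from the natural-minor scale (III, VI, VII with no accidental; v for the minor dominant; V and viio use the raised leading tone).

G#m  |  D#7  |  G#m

G#m has root G#, degree 1 in G# minor, so i.
D#7: root D# is the dominant; dominant seventh chord there is V7.
G#m has root G#, degree 1 in G# minor, so i.

i - V7 - i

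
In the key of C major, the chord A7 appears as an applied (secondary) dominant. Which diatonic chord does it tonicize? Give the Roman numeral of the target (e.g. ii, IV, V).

The chord is a dominant seventh chord on A.
A dominant resolves down a perfect fifth: A → D. In C major, D is scale degree 2, i.e. ii.

ii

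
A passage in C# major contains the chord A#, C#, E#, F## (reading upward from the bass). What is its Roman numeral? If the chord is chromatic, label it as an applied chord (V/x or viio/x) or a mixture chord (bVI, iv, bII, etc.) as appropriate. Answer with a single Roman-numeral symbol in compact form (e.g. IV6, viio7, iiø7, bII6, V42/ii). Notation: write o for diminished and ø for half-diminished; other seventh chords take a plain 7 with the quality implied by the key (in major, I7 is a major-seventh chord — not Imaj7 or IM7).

viiø65/V

Stacked in thirds the chord is F##-A#-C#-E#: a half-diminished seventh chord on F##.
F## sits a half step below G# (V in C# major); a diminished chord there is the applied leading-tone chord of V.
With A# in the bass the chord is in first inversion, so the figured bass is 65.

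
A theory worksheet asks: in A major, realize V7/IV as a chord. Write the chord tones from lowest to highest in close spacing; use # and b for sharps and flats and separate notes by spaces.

The slash means an applied dominant: we want the dominant of IV. In A major, IV is D major, and its dominant is built on A.
Building a dominant seventh chord on A gives A-C#-E-G.

A C# E G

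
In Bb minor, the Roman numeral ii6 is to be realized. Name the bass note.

Eb

ii in Bb minor has root C; the chord is C-Eb-G.
The figure 6 means first inversion — the third is in the bass.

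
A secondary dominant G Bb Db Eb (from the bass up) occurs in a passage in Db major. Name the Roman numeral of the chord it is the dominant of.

V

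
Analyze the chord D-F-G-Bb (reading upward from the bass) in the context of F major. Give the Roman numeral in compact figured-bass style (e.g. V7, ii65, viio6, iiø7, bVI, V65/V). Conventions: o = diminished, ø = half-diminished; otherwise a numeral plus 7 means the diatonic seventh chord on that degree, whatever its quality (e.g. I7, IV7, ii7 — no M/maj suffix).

Stacked in thirds the chord is G-Bb-D-F: a minor seventh chord on G.
In F major, G is the supertonic; the diatonic minor seventh chord there is ii7.
With D in the bass the chord is in second inversion, so the figured bass is 43.

ii43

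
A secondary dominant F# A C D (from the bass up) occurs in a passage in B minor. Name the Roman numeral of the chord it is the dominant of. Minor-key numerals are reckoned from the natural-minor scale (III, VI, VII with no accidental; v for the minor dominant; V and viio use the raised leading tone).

The chord is a dominant seventh chord on D.
A dominant resolves down a perfect fifth: D → G. In B minor, G is scale degree 6, i.e. VI.

VI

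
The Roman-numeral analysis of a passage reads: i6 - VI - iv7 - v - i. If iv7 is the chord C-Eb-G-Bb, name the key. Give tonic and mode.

The anchor chord is a minor seventh chord on C, labeled iv7.
If C is scale degree 4 and the mode makes that degree carry a minor seventh chord, the tonic is G and the mode is minor.

G minor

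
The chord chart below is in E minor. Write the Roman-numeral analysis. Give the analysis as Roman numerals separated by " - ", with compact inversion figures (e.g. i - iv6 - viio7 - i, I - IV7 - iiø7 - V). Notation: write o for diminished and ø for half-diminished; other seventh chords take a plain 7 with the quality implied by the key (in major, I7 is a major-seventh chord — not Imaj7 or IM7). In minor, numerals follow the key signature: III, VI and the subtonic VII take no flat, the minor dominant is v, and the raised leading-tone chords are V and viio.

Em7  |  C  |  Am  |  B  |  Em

Em7: minor seventh chord on E = scale degree 1 → i7.
C has root C, degree 6 in E minor, so VI.
Am: root A is the subdominant; minor triad there is iv.
B has root B, degree 5 in E minor, so V.
Em: root E is the tonic; minor triad there is i.

i7 - VI - iv - V - i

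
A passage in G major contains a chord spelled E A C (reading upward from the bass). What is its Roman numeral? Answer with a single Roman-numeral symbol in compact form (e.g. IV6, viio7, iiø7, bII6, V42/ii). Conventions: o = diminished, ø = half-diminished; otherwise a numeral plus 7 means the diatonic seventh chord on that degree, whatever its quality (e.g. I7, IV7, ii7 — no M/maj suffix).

ii64

Stacked in thirds the chord is A-C-E: a minor triad on A.
In G major, A is the supertonic; the diatonic minor triad there is ii.
With E in the bass the chord is in second inversion, so the figured bass is 64.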